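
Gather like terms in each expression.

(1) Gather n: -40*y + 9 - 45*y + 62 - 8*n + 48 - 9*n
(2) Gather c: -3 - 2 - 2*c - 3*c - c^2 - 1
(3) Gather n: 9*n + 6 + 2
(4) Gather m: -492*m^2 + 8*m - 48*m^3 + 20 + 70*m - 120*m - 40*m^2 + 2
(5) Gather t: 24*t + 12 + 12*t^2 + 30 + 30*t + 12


(1) = -17*n - 85*y + 119
(2) = -c^2 - 5*c - 6
(3) = 9*n + 8
(4) = -48*m^3 - 532*m^2 - 42*m + 22
(5) = 12*t^2 + 54*t + 54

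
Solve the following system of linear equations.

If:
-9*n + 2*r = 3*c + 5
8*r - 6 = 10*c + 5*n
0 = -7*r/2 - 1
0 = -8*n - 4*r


Then:
No Solution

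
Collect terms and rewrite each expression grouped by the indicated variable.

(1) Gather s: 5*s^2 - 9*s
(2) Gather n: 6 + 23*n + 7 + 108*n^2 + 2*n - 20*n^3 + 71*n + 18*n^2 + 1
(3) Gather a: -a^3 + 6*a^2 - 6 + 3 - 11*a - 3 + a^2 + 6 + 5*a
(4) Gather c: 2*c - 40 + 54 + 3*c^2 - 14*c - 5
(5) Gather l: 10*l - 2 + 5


(1) = 5*s^2 - 9*s
(2) = -20*n^3 + 126*n^2 + 96*n + 14
(3) = -a^3 + 7*a^2 - 6*a
(4) = 3*c^2 - 12*c + 9
(5) = 10*l + 3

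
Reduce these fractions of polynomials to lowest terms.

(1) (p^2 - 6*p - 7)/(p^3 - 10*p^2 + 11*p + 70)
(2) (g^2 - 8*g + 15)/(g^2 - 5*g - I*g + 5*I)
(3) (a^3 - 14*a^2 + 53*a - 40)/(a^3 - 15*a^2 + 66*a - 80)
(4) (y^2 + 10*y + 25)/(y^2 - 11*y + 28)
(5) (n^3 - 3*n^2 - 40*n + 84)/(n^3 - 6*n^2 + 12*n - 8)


(1) = (p + 1)/(p^2 - 3*p - 10)
(2) = (g - 3)/(g - I)
(3) = (a - 1)/(a - 2)
(4) = (y^2 + 10*y + 25)/(y^2 - 11*y + 28)
(5) = (n^2 - n - 42)/(n^2 - 4*n + 4)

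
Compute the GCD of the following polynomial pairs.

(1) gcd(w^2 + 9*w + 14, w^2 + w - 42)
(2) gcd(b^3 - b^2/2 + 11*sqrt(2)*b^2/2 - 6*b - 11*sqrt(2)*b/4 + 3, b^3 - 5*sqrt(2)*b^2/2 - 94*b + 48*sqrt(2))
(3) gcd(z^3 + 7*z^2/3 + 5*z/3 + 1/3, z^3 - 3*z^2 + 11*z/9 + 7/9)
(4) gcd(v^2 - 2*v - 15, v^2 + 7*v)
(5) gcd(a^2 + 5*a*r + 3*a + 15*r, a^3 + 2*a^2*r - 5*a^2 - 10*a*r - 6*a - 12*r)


(1) = gcd((w + 2)*(w + 7), (w - 6)*(w + 7)) = w + 7
(2) = gcd((b - 1/2)*(b - sqrt(2)/2)*(b + 6*sqrt(2)), (b - 8*sqrt(2))*(b - sqrt(2)/2)*(b + 6*sqrt(2))) = b^2 + 11*sqrt(2)*b/2 - 6
(3) = z + 1/3
(4) = 1
(5) = gcd((a + 3)*(a + 5*r), (a - 6)*(a + 1)*(a + 2*r)) = 1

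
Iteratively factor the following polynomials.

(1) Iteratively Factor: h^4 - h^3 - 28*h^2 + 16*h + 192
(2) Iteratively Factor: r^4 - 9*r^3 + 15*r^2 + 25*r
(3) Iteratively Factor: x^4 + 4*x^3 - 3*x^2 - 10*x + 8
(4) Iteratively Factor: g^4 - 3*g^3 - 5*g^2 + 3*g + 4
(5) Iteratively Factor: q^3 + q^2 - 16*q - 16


(1) = (h + 4)*(h^3 - 5*h^2 - 8*h + 48) = (h - 4)*(h + 4)*(h^2 - h - 12) = (h - 4)^2*(h + 4)*(h + 3)
(2) = (r + 1)*(r^3 - 10*r^2 + 25*r) = r*(r + 1)*(r^2 - 10*r + 25) = r*(r - 5)*(r + 1)*(r - 5)
(3) = (x + 4)*(x^3 - 3*x + 2) = (x + 2)*(x + 4)*(x^2 - 2*x + 1) = (x - 1)*(x + 2)*(x + 4)*(x - 1)
(4) = (g - 4)*(g^3 + g^2 - g - 1) = (g - 4)*(g + 1)*(g^2 - 1) = (g - 4)*(g - 1)*(g + 1)*(g + 1)
(5) = (q + 1)*(q^2 - 16) = (q + 1)*(q + 4)*(q - 4)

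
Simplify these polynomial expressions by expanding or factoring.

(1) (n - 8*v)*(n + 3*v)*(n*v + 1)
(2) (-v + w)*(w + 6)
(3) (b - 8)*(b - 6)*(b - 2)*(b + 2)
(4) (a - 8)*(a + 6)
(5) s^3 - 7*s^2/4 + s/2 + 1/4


(1) = n^3*v - 5*n^2*v^2 + n^2 - 24*n*v^3 - 5*n*v - 24*v^2
(2) = -v*w - 6*v + w^2 + 6*w
(3) = b^4 - 14*b^3 + 44*b^2 + 56*b - 192
(4) = a^2 - 2*a - 48
(5) = (s - 1)^2*(s + 1/4)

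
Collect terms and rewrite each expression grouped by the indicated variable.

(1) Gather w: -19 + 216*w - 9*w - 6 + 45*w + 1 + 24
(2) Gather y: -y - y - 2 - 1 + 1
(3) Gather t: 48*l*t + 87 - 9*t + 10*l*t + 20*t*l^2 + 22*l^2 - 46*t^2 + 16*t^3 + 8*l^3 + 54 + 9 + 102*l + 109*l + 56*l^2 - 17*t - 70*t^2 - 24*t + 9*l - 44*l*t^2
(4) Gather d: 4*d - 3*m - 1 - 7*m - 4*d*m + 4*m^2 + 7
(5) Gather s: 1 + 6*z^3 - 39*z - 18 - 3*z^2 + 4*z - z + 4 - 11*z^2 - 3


(1) = 252*w
(2) = -2*y - 2
(3) = 8*l^3 + 78*l^2 + 220*l + 16*t^3 + t^2*(-44*l - 116) + t*(20*l^2 + 58*l - 50) + 150
(4) = d*(4 - 4*m) + 4*m^2 - 10*m + 6
(5) = 6*z^3 - 14*z^2 - 36*z - 16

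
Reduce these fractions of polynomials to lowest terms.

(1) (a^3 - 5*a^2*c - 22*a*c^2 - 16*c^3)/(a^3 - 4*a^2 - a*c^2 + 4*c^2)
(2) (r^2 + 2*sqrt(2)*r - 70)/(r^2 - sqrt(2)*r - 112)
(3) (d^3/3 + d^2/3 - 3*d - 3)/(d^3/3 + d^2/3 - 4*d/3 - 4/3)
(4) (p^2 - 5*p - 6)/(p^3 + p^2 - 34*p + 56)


(1) = (a^2 - 6*a*c - 16*c^2)/(a^2 - a*c - 4*a + 4*c)
(2) = (r - 5*sqrt(2))/(r - 8*sqrt(2))
(3) = (d^2 - 9)/(d^2 - 4)
(4) = (p^2 - 5*p - 6)/(p^3 + p^2 - 34*p + 56)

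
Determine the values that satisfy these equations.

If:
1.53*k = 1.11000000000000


Then:
k = 0.73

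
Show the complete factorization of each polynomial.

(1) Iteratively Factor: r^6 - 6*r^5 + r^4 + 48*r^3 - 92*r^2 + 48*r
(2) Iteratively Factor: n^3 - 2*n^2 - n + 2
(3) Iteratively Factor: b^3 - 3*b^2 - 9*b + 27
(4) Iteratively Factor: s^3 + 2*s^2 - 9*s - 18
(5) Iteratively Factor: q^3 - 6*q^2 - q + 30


(1) = (r - 2)*(r^5 - 4*r^4 - 7*r^3 + 34*r^2 - 24*r) = (r - 2)*(r - 1)*(r^4 - 3*r^3 - 10*r^2 + 24*r) = r*(r - 2)*(r - 1)*(r^3 - 3*r^2 - 10*r + 24) = r*(r - 2)^2*(r - 1)*(r^2 - r - 12) = r*(r - 4)*(r - 2)^2*(r - 1)*(r + 3)
(2) = (n - 2)*(n^2 - 1) = (n - 2)*(n - 1)*(n + 1)
(3) = (b - 3)*(b^2 - 9) = (b - 3)^2*(b + 3)
(4) = (s - 3)*(s^2 + 5*s + 6) = (s - 3)*(s + 3)*(s + 2)
(5) = (q - 3)*(q^2 - 3*q - 10) = (q - 3)*(q + 2)*(q - 5)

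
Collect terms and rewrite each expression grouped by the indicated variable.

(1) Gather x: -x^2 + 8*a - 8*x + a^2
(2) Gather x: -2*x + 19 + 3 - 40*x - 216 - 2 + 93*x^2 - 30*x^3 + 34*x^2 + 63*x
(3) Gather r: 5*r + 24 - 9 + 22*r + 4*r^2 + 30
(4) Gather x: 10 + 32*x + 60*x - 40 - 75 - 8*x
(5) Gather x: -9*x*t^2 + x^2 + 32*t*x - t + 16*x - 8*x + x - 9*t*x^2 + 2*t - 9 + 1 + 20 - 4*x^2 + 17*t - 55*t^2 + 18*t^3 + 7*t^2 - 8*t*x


(1) = a^2 + 8*a - x^2 - 8*x
(2) = -30*x^3 + 127*x^2 + 21*x - 196
(3) = 4*r^2 + 27*r + 45
(4) = 84*x - 105
(5) = 18*t^3 - 48*t^2 + 18*t + x^2*(-9*t - 3) + x*(-9*t^2 + 24*t + 9) + 12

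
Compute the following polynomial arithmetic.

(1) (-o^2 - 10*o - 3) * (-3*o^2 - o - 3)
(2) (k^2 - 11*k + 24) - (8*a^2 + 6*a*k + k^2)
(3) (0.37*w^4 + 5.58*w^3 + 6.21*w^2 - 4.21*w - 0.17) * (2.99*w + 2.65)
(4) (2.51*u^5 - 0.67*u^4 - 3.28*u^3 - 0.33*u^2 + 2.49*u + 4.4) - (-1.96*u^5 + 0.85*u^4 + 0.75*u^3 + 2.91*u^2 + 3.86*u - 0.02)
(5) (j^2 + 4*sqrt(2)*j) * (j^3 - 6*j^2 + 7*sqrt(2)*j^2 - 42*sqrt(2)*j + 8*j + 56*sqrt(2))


(1) = 3*o^4 + 31*o^3 + 22*o^2 + 33*o + 9
(2) = -8*a^2 - 6*a*k - 11*k + 24
(3) = 1.1063*w^5 + 17.6647*w^4 + 33.3549*w^3 + 3.8686*w^2 - 11.6648*w - 0.4505
(4) = 4.47*u^5 - 1.52*u^4 - 4.03*u^3 - 3.24*u^2 - 1.37*u + 4.42
(5) = j^5 - 6*j^4 + 11*sqrt(2)*j^4 - 66*sqrt(2)*j^3 + 64*j^3 - 336*j^2 + 88*sqrt(2)*j^2 + 448*j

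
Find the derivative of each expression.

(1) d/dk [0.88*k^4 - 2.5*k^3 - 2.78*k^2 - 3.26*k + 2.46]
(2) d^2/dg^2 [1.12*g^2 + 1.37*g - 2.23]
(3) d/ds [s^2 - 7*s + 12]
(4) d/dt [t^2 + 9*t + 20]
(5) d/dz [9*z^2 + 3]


(1) = 3.52*k^3 - 7.5*k^2 - 5.56*k - 3.26
(2) = 2.24000000000000
(3) = 2*s - 7
(4) = 2*t + 9
(5) = 18*z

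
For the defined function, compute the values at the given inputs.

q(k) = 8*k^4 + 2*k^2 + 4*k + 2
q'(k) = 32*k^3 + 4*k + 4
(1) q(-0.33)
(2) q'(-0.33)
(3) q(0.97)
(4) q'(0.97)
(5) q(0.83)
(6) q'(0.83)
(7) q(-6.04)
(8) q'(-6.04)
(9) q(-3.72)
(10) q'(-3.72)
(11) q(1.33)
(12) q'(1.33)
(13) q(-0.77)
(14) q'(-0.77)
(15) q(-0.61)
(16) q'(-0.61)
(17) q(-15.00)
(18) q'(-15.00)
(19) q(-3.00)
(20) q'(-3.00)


(1) = 0.99
(2) = 1.53
(3) = 14.84
(4) = 37.09
(5) = 10.49
(6) = 25.62
(7) = 10698.06
(8) = -7071.32
(9) = 1546.81
(10) = -1658.20
(11) = 35.89
(12) = 84.60
(13) = 2.92
(14) = -13.69
(15) = 1.41
(16) = -5.70
(17) = 405392.00
(18) = -108056.00
(19) = 656.00
(20) = -872.00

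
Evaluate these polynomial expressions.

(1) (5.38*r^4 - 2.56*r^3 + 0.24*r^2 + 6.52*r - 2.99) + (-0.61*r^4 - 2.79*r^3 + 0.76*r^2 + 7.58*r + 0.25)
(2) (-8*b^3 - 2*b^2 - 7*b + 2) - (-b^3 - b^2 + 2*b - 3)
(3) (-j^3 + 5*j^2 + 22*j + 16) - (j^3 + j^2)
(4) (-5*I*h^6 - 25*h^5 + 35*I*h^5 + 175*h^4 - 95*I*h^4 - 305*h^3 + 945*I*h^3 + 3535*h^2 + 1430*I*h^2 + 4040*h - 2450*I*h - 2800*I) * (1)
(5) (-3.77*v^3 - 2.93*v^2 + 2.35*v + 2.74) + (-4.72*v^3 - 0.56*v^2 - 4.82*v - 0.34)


(1) = 4.77*r^4 - 5.35*r^3 + 1.0*r^2 + 14.1*r - 2.74
(2) = -7*b^3 - b^2 - 9*b + 5
(3) = -2*j^3 + 4*j^2 + 22*j + 16
(4) = -5*I*h^6 - 25*h^5 + 35*I*h^5 + 175*h^4 - 95*I*h^4 - 305*h^3 + 945*I*h^3 + 3535*h^2 + 1430*I*h^2 + 4040*h - 2450*I*h - 2800*I
(5) = -8.49*v^3 - 3.49*v^2 - 2.47*v + 2.4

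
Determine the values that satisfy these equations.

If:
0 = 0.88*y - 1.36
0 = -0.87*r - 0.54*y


Then:
r = -0.96
y = 1.55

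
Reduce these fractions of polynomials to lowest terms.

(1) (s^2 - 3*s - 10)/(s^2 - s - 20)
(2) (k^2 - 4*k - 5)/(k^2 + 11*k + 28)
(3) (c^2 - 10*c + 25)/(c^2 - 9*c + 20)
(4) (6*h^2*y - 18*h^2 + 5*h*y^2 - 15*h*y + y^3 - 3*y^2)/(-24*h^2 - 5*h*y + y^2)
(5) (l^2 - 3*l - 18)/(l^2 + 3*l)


(1) = (s + 2)/(s + 4)
(2) = (k^2 - 4*k - 5)/(k^2 + 11*k + 28)
(3) = (c - 5)/(c - 4)
(4) = (2*h*y - 6*h + y^2 - 3*y)/(-8*h + y)
(5) = (l - 6)/l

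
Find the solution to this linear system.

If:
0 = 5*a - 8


Then:
a = 8/5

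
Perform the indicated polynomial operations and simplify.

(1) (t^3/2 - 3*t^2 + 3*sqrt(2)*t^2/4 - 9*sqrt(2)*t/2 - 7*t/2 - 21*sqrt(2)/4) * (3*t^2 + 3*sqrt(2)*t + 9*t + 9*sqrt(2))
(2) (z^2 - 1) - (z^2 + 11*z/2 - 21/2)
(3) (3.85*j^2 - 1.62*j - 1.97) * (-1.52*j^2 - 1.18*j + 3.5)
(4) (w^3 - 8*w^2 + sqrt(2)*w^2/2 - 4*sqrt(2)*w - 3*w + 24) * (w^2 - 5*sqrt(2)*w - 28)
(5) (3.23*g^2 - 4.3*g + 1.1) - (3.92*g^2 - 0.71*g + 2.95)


(1) = 3*t^5/2 - 9*t^4/2 + 15*sqrt(2)*t^4/4 - 33*t^3 - 45*sqrt(2)*t^3/4 - 375*sqrt(2)*t^2/4 - 45*t^2 - 225*t/2 - 315*sqrt(2)*t/4 - 189/2
(2) = 19/2 - 11*z/2
(3) = -5.852*j^4 - 2.0806*j^3 + 18.381*j^2 - 3.3454*j - 6.895
(4) = w^5 - 8*w^4 - 9*sqrt(2)*w^4/2 - 36*w^3 + 36*sqrt(2)*w^3 + sqrt(2)*w^2 + 288*w^2 - 8*sqrt(2)*w + 84*w - 672
(5) = -0.69*g^2 - 3.59*g - 1.85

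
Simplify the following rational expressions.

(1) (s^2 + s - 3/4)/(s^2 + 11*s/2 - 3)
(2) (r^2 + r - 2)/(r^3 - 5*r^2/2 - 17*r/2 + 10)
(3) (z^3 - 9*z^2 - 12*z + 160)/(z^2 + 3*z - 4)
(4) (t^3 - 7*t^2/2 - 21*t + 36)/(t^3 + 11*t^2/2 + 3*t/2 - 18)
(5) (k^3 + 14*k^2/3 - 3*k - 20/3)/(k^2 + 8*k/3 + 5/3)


(1) = (2*s + 3)/(2*s + 12)
(2) = (2*r + 4)/(2*r^2 - 3*r - 20)
(3) = (z^2 - 13*z + 40)/(z - 1)
(4) = (t - 6)/(t + 3)
(5) = (3*k^2 + 11*k - 20)/(3*k + 5)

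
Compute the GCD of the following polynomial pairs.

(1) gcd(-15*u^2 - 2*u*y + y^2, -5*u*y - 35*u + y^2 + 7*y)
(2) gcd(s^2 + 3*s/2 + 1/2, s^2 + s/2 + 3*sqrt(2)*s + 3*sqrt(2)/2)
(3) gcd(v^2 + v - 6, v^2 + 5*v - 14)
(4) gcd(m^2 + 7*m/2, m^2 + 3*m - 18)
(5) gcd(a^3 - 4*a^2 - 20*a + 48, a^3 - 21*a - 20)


(1) = gcd((-5*u + y)*(3*u + y), (-5*u + y)*(y + 7)) = -5*u + y
(2) = gcd((s + 1/2)*(s + 1), (s + 1/2)*(s + 3*sqrt(2))) = s + 1/2
(3) = gcd((v - 2)*(v + 3), (v - 2)*(v + 7)) = v - 2
(4) = 1
(5) = gcd((a - 6)*(a - 2)*(a + 4), (a - 5)*(a + 1)*(a + 4)) = a + 4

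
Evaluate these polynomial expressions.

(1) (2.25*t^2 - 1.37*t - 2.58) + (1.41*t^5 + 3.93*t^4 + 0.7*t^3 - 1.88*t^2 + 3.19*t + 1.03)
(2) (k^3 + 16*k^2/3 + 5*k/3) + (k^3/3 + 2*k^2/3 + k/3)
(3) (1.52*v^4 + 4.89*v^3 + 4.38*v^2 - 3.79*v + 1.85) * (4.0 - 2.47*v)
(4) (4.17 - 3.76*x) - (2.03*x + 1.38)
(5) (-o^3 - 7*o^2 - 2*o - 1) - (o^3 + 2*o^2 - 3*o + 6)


(1) = 1.41*t^5 + 3.93*t^4 + 0.7*t^3 + 0.37*t^2 + 1.82*t - 1.55
(2) = 4*k^3/3 + 6*k^2 + 2*k
(3) = -3.7544*v^5 - 5.9983*v^4 + 8.7414*v^3 + 26.8813*v^2 - 19.7295*v + 7.4
(4) = 2.79 - 5.79*x
(5) = -2*o^3 - 9*o^2 + o - 7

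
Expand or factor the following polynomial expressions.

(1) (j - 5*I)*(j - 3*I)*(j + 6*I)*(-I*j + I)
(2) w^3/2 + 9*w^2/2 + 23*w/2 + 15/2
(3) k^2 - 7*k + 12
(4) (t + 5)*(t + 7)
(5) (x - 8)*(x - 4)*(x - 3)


(1) = -I*j^4 - 2*j^3 + I*j^3 + 2*j^2 - 33*I*j^2 - 90*j + 33*I*j + 90
(2) = (w/2 + 1/2)*(w + 3)*(w + 5)
(3) = (k - 4)*(k - 3)
(4) = t^2 + 12*t + 35
(5) = x^3 - 15*x^2 + 68*x - 96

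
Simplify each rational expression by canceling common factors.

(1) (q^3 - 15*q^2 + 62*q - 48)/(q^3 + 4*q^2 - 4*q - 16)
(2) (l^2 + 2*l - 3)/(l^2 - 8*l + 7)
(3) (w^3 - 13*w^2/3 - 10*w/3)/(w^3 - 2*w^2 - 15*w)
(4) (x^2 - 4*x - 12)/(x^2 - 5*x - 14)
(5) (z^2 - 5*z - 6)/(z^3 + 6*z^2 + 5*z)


(1) = (q^3 - 15*q^2 + 62*q - 48)/(q^3 + 4*q^2 - 4*q - 16)
(2) = (l + 3)/(l - 7)
(3) = (3*w + 2)/(3*w + 9)
(4) = (x - 6)/(x - 7)
(5) = (z - 6)/(z^2 + 5*z)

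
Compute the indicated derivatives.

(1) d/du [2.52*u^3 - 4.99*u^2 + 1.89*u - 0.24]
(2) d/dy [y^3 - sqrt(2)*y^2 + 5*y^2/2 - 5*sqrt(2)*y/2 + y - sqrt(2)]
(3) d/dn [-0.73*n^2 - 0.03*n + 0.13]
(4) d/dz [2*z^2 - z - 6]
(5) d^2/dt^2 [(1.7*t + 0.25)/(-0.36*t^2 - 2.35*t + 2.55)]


(1) = 7.56*u^2 - 9.98*u + 1.89
(2) = 3*y^2 - 2*sqrt(2)*y + 5*y - 5*sqrt(2)/2 + 1
(3) = -1.46*n - 0.03
(4) = 4*z - 1
(5) = (-(0.72*t + 2.35)*(1.44*t + 4.7)*(1.7*t + 0.25) + (3.672*t + 8.17)*(0.36*t^2 + 2.35*t - 2.55))/(0.36*t^2 + 2.35*t - 2.55)^3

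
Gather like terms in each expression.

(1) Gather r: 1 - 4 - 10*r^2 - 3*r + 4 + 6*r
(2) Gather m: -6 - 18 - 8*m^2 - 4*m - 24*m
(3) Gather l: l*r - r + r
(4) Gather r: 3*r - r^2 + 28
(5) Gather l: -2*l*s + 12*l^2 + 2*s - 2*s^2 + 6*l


(1) = -10*r^2 + 3*r + 1
(2) = -8*m^2 - 28*m - 24
(3) = l*r
(4) = -r^2 + 3*r + 28
(5) = 12*l^2 + l*(6 - 2*s) - 2*s^2 + 2*s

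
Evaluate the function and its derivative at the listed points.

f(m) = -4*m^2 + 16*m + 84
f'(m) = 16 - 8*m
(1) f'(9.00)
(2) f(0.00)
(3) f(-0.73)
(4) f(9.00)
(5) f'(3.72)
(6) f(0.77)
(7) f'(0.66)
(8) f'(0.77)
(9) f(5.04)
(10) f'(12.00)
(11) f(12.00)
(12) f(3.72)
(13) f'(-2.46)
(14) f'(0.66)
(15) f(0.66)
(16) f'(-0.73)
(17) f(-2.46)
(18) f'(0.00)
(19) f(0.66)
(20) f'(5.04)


(1) = -56.00
(2) = 84.00
(3) = 70.19
(4) = -96.00
(5) = -13.76
(6) = 93.95
(7) = 10.72
(8) = 9.84
(9) = 63.03
(10) = -80.00
(11) = -300.00
(12) = 88.17
(13) = 35.68
(14) = 10.72
(15) = 92.82
(16) = 21.84
(17) = 20.43
(18) = 16.00
(19) = 92.82
(20) = -24.32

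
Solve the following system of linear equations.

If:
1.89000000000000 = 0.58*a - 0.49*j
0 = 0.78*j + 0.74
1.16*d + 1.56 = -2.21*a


Then:
a = 2.46
d = -6.03
j = -0.95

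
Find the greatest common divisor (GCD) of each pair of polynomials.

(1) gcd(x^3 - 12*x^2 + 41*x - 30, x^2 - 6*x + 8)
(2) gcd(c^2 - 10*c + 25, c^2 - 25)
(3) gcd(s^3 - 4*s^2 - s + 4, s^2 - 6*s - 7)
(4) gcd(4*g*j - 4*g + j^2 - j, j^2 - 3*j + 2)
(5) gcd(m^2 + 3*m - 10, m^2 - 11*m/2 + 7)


(1) = 1
(2) = c - 5
(3) = s + 1
(4) = gcd((4*g + j)*(j - 1), (j - 2)*(j - 1)) = j - 1
(5) = gcd((m - 2)*(m + 5), (m - 7/2)*(m - 2)) = m - 2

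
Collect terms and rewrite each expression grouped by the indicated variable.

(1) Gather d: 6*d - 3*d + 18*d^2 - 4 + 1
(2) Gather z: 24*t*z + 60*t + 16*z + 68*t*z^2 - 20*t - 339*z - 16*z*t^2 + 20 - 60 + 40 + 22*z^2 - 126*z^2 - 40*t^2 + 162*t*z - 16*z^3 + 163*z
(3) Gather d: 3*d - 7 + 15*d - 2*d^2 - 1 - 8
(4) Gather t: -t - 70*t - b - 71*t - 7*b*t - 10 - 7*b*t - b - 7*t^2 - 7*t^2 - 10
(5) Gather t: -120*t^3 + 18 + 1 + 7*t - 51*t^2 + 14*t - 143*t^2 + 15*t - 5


(1) = 18*d^2 + 3*d - 3
(2) = -40*t^2 + 40*t - 16*z^3 + z^2*(68*t - 104) + z*(-16*t^2 + 186*t - 160)
(3) = -2*d^2 + 18*d - 16
(4) = -2*b - 14*t^2 + t*(-14*b - 142) - 20
(5) = -120*t^3 - 194*t^2 + 36*t + 14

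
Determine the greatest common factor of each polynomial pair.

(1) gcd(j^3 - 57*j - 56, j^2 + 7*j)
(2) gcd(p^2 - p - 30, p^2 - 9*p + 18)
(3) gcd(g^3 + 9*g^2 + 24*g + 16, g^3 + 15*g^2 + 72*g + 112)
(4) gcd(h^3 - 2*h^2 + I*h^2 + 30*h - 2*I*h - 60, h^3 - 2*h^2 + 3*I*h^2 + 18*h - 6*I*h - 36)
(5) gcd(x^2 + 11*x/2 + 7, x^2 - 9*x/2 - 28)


(1) = gcd((j - 8)*(j + 1)*(j + 7), j*(j + 7)) = j + 7
(2) = p - 6
(3) = g^2 + 8*g + 16
(4) = h^2 + h*(-2 + 6*I) - 12*I
(5) = x + 7/2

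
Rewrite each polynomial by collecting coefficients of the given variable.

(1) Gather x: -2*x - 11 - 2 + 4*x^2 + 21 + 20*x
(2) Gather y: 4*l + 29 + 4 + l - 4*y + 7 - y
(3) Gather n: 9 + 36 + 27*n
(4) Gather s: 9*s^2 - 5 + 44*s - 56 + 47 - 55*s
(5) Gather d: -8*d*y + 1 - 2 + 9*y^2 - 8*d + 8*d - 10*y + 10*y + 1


(1) = 4*x^2 + 18*x + 8
(2) = 5*l - 5*y + 40
(3) = 27*n + 45
(4) = 9*s^2 - 11*s - 14
(5) = -8*d*y + 9*y^2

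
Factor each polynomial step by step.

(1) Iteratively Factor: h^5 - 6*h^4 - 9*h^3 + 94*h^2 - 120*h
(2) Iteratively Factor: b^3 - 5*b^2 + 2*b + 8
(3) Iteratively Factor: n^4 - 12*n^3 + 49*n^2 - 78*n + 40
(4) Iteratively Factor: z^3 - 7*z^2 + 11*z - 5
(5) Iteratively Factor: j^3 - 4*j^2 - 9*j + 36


(1) = (h - 2)*(h^4 - 4*h^3 - 17*h^2 + 60*h) = (h - 5)*(h - 2)*(h^3 + h^2 - 12*h) = h*(h - 5)*(h - 2)*(h^2 + h - 12) = h*(h - 5)*(h - 3)*(h - 2)*(h + 4)
(2) = (b + 1)*(b^2 - 6*b + 8) = (b - 4)*(b + 1)*(b - 2)
(3) = (n - 5)*(n^3 - 7*n^2 + 14*n - 8) = (n - 5)*(n - 4)*(n^2 - 3*n + 2) = (n - 5)*(n - 4)*(n - 2)*(n - 1)
(4) = (z - 5)*(z^2 - 2*z + 1) = (z - 5)*(z - 1)*(z - 1)
(5) = (j - 4)*(j^2 - 9) = (j - 4)*(j + 3)*(j - 3)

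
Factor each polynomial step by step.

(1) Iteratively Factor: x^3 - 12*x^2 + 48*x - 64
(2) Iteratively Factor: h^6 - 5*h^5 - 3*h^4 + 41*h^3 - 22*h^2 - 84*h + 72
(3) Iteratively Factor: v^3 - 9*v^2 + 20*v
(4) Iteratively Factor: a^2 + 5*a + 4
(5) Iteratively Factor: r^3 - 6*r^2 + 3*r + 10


(1) = (x - 4)*(x^2 - 8*x + 16) = (x - 4)^2*(x - 4)
(2) = (h - 2)*(h^5 - 3*h^4 - 9*h^3 + 23*h^2 + 24*h - 36) = (h - 2)*(h + 2)*(h^4 - 5*h^3 + h^2 + 21*h - 18) = (h - 3)*(h - 2)*(h + 2)*(h^3 - 2*h^2 - 5*h + 6) = (h - 3)*(h - 2)*(h - 1)*(h + 2)*(h^2 - h - 6) = (h - 3)^2*(h - 2)*(h - 1)*(h + 2)*(h + 2)
(3) = (v - 4)*(v^2 - 5*v) = (v - 5)*(v - 4)*(v)
(4) = (a + 4)*(a + 1)
(5) = (r - 2)*(r^2 - 4*r - 5) = (r - 5)*(r - 2)*(r + 1)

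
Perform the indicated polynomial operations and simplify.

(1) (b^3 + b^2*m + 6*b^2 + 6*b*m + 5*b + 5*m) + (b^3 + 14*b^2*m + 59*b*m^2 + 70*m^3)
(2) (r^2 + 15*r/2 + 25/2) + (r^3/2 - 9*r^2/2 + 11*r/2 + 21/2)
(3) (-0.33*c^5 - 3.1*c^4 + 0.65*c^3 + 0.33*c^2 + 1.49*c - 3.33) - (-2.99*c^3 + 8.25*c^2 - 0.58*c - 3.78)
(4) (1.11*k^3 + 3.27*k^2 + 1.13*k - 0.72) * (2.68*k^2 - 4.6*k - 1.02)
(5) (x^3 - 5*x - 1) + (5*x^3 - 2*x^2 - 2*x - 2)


(1) = 2*b^3 + 15*b^2*m + 6*b^2 + 59*b*m^2 + 6*b*m + 5*b + 70*m^3 + 5*m
(2) = r^3/2 - 7*r^2/2 + 13*r + 23
(3) = -0.33*c^5 - 3.1*c^4 + 3.64*c^3 - 7.92*c^2 + 2.07*c + 0.45
(4) = 2.9748*k^5 + 3.6576*k^4 - 13.1458*k^3 - 10.463*k^2 + 2.1594*k + 0.7344
(5) = 6*x^3 - 2*x^2 - 7*x - 3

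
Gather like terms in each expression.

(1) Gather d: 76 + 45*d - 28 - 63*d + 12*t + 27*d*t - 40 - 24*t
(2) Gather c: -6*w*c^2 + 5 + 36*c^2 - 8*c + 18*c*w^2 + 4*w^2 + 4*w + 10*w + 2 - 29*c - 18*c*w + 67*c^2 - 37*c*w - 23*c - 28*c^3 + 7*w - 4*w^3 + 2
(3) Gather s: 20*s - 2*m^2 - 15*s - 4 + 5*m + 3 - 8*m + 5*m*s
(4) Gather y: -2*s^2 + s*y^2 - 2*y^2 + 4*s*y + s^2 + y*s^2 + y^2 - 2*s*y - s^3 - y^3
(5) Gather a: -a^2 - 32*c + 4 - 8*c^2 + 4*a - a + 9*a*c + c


(1) = d*(27*t - 18) - 12*t + 8
(2) = -28*c^3 + c^2*(103 - 6*w) + c*(18*w^2 - 55*w - 60) - 4*w^3 + 4*w^2 + 21*w + 9
(3) = -2*m^2 - 3*m + s*(5*m + 5) - 1
(4) = -s^3 - s^2 - y^3 + y^2*(s - 1) + y*(s^2 + 2*s)
(5) = -a^2 + a*(9*c + 3) - 8*c^2 - 31*c + 4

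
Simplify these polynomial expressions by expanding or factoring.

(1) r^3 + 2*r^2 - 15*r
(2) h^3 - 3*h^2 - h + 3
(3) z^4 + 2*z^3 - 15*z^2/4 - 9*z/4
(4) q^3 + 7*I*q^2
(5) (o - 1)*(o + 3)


(1) = r*(r - 3)*(r + 5)
(2) = (h - 3)*(h - 1)*(h + 1)
(3) = z*(z - 3/2)*(z + 1/2)*(z + 3)
(4) = q^2*(q + 7*I)
(5) = o^2 + 2*o - 3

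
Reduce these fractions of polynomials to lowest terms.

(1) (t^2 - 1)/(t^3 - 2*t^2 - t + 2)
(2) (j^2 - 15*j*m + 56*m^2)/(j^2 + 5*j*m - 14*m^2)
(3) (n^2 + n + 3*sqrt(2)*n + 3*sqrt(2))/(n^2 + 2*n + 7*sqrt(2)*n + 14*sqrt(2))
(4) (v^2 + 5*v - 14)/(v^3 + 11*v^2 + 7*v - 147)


(1) = 1/(t - 2)
(2) = (j^2 - 15*j*m + 56*m^2)/(j^2 + 5*j*m - 14*m^2)
(3) = (n^2 + n*(1 + 3*sqrt(2)) + 3*sqrt(2))/(n^2 + n*(2 + 7*sqrt(2)) + 14*sqrt(2))
(4) = (v - 2)/(v^2 + 4*v - 21)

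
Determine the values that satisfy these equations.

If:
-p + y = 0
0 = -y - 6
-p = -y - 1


Then:
No Solution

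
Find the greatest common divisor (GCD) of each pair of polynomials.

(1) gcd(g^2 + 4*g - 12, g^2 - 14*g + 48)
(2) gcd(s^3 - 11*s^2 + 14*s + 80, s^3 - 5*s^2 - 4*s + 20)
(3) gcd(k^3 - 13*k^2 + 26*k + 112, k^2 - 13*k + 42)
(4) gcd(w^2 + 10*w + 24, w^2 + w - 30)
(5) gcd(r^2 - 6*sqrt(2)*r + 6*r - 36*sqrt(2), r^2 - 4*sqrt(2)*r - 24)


(1) = 1
(2) = s^2 - 3*s - 10
(3) = gcd((k - 8)*(k - 7)*(k + 2), (k - 7)*(k - 6)) = k - 7
(4) = w + 6
(5) = r - 6*sqrt(2)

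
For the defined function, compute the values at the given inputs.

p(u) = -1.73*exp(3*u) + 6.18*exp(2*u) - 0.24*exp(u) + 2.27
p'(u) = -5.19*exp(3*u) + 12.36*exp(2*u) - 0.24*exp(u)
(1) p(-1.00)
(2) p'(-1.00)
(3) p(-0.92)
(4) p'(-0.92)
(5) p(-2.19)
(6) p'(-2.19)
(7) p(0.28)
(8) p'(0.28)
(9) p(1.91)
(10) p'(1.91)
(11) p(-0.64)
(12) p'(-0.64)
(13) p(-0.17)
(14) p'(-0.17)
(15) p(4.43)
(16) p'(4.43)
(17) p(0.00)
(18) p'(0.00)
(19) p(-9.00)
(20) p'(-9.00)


(1) = 2.93
(2) = 1.33
(3) = 3.05
(4) = 1.54
(5) = 2.32
(6) = 0.12
(7) = 8.76
(8) = 9.30
(9) = -250.30
(10) = -1036.31
(11) = 3.61
(12) = 2.55
(13) = 5.43
(14) = 5.48
(15) = -979351.38
(16) = -2981555.58
(17) = 6.48
(18) = 6.93
(19) = 2.27
(20) = -0.00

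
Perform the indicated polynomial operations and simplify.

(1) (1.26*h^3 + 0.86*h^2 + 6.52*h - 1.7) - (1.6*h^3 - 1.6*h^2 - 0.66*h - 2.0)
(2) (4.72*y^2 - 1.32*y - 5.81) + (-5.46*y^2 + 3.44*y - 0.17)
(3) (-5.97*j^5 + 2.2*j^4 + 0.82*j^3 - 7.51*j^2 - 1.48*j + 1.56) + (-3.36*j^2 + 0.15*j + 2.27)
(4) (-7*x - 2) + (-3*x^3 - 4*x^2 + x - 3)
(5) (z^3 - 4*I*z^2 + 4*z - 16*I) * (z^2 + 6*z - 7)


(1) = -0.34*h^3 + 2.46*h^2 + 7.18*h + 0.3
(2) = -0.74*y^2 + 2.12*y - 5.98
(3) = -5.97*j^5 + 2.2*j^4 + 0.82*j^3 - 10.87*j^2 - 1.33*j + 3.83
(4) = -3*x^3 - 4*x^2 - 6*x - 5
(5) = z^5 + 6*z^4 - 4*I*z^4 - 3*z^3 - 24*I*z^3 + 24*z^2 + 12*I*z^2 - 28*z - 96*I*z + 112*I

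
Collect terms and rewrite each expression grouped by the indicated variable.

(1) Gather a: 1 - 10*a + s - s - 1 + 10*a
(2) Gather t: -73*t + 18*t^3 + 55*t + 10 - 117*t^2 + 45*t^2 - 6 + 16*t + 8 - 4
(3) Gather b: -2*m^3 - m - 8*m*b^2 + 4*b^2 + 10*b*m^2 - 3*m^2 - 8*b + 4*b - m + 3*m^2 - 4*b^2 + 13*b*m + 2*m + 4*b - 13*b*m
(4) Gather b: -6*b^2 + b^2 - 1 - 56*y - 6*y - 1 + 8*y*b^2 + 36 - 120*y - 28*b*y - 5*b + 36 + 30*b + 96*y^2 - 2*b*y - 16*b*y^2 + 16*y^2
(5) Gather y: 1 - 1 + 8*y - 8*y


(1) = 0
(2) = 18*t^3 - 72*t^2 - 2*t + 8
(3) = -8*b^2*m + 10*b*m^2 - 2*m^3
(4) = b^2*(8*y - 5) + b*(-16*y^2 - 30*y + 25) + 112*y^2 - 182*y + 70
(5) = 0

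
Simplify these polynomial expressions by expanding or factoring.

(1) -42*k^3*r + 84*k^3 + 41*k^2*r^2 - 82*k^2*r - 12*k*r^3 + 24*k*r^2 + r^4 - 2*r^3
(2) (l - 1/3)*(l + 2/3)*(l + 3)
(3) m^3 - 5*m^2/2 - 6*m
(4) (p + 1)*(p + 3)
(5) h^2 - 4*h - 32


(1) = (-7*k + r)*(-3*k + r)*(-2*k + r)*(r - 2)
(2) = l^3 + 10*l^2/3 + 7*l/9 - 2/3
(3) = m*(m - 4)*(m + 3/2)
(4) = p^2 + 4*p + 3
(5) = (h - 8)*(h + 4)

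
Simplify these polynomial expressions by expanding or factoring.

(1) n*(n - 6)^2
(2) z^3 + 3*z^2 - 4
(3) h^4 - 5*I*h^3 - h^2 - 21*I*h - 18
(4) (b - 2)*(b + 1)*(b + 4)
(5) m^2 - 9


(1) = n^3 - 12*n^2 + 36*n
(2) = (z - 1)*(z + 2)^2
(3) = (h - 3*I)^2*(h - I)*(h + 2*I)
(4) = b^3 + 3*b^2 - 6*b - 8
(5) = (m - 3)*(m + 3)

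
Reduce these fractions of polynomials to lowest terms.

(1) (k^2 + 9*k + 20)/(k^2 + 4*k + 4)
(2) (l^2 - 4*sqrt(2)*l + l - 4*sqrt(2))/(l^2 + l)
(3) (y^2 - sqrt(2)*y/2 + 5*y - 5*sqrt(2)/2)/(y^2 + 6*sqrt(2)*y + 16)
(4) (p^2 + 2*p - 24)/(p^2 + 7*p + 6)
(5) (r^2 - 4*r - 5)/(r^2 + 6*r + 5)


(1) = (k^2 + 9*k + 20)/(k^2 + 4*k + 4)
(2) = (l - 4*sqrt(2))/l
(3) = (2*y^2 + y*(10 - sqrt(2)) - 5*sqrt(2))/(2*y^2 + 12*sqrt(2)*y + 32)
(4) = (p - 4)/(p + 1)
(5) = (r - 5)/(r + 5)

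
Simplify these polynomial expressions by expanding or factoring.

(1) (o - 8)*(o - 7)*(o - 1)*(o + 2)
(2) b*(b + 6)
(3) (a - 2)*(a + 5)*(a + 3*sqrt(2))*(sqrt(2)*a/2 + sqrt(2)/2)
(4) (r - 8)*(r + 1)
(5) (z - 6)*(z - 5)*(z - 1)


(1) = o^4 - 14*o^3 + 39*o^2 + 86*o - 112
(2) = b^2 + 6*b
(3) = sqrt(2)*a^4/2 + 2*sqrt(2)*a^3 + 3*a^3 - 7*sqrt(2)*a^2/2 + 12*a^2 - 21*a - 5*sqrt(2)*a - 30
(4) = r^2 - 7*r - 8
(5) = z^3 - 12*z^2 + 41*z - 30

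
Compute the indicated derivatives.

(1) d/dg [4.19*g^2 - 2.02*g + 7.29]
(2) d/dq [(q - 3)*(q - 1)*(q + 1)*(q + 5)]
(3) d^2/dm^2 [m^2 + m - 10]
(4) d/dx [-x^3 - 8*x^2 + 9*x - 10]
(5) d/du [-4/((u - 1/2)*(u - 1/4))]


(1) = 8.38*g - 2.02
(2) = 4*q^3 + 6*q^2 - 32*q - 2
(3) = 2
(4) = -3*x^2 - 16*x + 9
(5) = 64*(8*u - 3)/((2*u - 1)^2*(4*u - 1)^2)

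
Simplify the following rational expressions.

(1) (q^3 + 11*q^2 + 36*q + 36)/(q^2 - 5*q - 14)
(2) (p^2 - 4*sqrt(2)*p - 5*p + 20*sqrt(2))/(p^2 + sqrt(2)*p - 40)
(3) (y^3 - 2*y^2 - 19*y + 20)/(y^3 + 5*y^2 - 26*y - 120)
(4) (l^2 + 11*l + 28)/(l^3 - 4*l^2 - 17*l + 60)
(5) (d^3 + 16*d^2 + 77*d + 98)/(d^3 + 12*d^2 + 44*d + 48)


(1) = (q^2 + 9*q + 18)/(q - 7)
(2) = (p - 5)/(p + 5*sqrt(2))
(3) = (y - 1)/(y + 6)
(4) = (l + 7)/(l^2 - 8*l + 15)
(5) = (d^2 + 14*d + 49)/(d^2 + 10*d + 24)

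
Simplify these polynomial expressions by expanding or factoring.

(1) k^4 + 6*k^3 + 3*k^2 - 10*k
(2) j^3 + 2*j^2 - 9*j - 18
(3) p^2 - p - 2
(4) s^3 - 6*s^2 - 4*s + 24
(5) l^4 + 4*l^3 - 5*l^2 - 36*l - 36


(1) = k*(k - 1)*(k + 2)*(k + 5)
(2) = (j - 3)*(j + 2)*(j + 3)
(3) = (p - 2)*(p + 1)
(4) = (s - 6)*(s - 2)*(s + 2)
(5) = (l - 3)*(l + 2)^2*(l + 3)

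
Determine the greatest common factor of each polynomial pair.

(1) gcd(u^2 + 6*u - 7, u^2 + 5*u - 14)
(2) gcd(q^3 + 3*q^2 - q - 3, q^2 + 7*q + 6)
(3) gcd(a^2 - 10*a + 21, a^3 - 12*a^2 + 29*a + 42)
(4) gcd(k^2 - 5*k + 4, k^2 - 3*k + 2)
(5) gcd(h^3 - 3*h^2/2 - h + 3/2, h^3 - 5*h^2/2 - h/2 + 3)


(1) = u + 7
(2) = q + 1
(3) = gcd((a - 7)*(a - 3), (a - 7)*(a - 6)*(a + 1)) = a - 7
(4) = k - 1
(5) = h^2 - h/2 - 3/2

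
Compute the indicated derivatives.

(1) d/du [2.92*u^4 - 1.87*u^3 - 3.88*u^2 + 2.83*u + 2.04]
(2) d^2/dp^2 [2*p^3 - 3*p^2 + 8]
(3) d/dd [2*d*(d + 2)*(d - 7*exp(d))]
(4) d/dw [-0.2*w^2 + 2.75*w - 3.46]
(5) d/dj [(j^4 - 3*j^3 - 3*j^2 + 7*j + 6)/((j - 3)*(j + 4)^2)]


(1) = 11.68*u^3 - 5.61*u^2 - 7.76*u + 2.83
(2) = 12*p - 6
(3) = -14*d^2*exp(d) + 6*d^2 - 56*d*exp(d) + 8*d - 28*exp(d)
(4) = 2.75 - 0.4*w
(5) = (j^3 + 12*j^2 + 3*j - 8)/(j^3 + 12*j^2 + 48*j + 64)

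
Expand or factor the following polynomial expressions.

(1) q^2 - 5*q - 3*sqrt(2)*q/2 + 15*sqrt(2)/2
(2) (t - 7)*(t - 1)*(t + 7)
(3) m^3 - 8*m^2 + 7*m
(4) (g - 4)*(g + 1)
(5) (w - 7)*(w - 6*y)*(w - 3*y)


(1) = (q - 5)*(q - 3*sqrt(2)/2)
(2) = t^3 - t^2 - 49*t + 49
(3) = m*(m - 7)*(m - 1)
(4) = g^2 - 3*g - 4
(5) = w^3 - 9*w^2*y - 7*w^2 + 18*w*y^2 + 63*w*y - 126*y^2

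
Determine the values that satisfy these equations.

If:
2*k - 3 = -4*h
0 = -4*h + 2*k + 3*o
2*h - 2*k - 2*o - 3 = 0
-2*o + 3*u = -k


Then:
h = 6
k = -21/2
o = 15
u = 27/2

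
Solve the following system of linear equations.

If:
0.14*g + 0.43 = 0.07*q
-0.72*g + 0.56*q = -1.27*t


Then:
g = -3.175*t - 8.6
q = -6.35*t - 11.0571428571429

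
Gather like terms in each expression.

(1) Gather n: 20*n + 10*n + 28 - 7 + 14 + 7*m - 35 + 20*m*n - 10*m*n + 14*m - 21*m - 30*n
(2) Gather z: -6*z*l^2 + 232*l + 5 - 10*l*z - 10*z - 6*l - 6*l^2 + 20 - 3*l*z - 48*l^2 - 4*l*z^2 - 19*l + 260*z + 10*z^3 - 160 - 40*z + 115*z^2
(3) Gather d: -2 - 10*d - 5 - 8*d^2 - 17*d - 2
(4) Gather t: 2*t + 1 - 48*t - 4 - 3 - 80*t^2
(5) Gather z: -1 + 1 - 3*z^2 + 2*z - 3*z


(1) = 10*m*n
(2) = -54*l^2 + 207*l + 10*z^3 + z^2*(115 - 4*l) + z*(-6*l^2 - 13*l + 210) - 135
(3) = -8*d^2 - 27*d - 9
(4) = -80*t^2 - 46*t - 6
(5) = -3*z^2 - z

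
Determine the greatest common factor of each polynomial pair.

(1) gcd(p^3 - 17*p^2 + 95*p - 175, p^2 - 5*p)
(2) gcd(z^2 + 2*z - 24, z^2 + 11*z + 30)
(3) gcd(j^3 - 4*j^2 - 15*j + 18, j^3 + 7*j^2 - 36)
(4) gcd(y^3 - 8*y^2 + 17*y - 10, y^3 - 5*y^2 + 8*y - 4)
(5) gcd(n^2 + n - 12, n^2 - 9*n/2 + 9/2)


(1) = p - 5
(2) = z + 6
(3) = j + 3
(4) = y^2 - 3*y + 2
(5) = n - 3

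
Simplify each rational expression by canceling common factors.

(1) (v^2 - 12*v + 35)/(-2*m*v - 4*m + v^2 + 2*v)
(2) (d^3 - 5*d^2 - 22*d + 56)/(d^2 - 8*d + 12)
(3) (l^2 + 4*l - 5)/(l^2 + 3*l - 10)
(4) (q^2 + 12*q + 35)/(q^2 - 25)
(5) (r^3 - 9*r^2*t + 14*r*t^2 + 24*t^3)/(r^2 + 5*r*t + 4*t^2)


(1) = (v^2 - 12*v + 35)/(-2*m*v - 4*m + v^2 + 2*v)
(2) = (d^2 - 3*d - 28)/(d - 6)
(3) = (l - 1)/(l - 2)
(4) = (q + 7)/(q - 5)
(5) = (r^2 - 10*r*t + 24*t^2)/(r + 4*t)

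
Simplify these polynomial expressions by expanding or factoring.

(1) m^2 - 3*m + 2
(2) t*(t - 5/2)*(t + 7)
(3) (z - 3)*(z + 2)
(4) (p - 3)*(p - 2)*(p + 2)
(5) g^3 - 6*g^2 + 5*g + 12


(1) = (m - 2)*(m - 1)
(2) = t^3 + 9*t^2/2 - 35*t/2
(3) = z^2 - z - 6
(4) = p^3 - 3*p^2 - 4*p + 12
(5) = (g - 4)*(g - 3)*(g + 1)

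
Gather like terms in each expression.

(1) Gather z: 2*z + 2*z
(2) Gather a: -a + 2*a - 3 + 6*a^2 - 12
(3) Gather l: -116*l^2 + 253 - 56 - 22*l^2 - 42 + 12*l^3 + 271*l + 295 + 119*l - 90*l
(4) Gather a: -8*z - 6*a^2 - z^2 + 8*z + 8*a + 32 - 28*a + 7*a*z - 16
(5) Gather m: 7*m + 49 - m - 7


(1) = 4*z
(2) = 6*a^2 + a - 15
(3) = 12*l^3 - 138*l^2 + 300*l + 450
(4) = -6*a^2 + a*(7*z - 20) - z^2 + 16
(5) = 6*m + 42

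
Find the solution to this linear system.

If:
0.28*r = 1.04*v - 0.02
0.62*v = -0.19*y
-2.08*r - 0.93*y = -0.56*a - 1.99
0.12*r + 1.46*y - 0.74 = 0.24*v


Then:
a = -5.19
r = -0.68
v = -0.16
y = 0.54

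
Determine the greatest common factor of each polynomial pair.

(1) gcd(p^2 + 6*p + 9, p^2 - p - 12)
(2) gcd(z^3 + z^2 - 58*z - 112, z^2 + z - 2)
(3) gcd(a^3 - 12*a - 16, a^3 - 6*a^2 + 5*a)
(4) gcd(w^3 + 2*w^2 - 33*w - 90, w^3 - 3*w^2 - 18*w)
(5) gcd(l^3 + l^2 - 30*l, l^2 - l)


(1) = gcd((p + 3)^2, (p - 4)*(p + 3)) = p + 3
(2) = gcd((z - 8)*(z + 2)*(z + 7), (z - 1)*(z + 2)) = z + 2
(3) = gcd((a - 4)*(a + 2)^2, a*(a - 5)*(a - 1)) = 1
(4) = w^2 - 3*w - 18
(5) = l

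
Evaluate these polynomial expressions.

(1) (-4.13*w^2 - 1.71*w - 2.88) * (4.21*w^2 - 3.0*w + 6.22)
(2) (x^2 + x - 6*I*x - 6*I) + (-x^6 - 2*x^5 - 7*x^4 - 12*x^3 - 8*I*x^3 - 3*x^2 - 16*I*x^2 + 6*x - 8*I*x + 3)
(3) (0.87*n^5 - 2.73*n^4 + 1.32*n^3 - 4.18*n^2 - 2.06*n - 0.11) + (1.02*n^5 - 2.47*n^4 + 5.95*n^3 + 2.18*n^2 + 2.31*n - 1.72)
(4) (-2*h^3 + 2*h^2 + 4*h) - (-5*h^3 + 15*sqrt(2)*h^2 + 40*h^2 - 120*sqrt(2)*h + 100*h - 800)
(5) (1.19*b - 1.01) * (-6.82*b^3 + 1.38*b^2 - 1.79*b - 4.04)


(1) = -17.3873*w^4 + 5.1909*w^3 - 32.6834*w^2 - 1.9962*w - 17.9136
(2) = -x^6 - 2*x^5 - 7*x^4 - 12*x^3 - 8*I*x^3 - 2*x^2 - 16*I*x^2 + 7*x - 14*I*x + 3 - 6*I
(3) = 1.89*n^5 - 5.2*n^4 + 7.27*n^3 - 2.0*n^2 + 0.25*n - 1.83
(4) = 3*h^3 - 38*h^2 - 15*sqrt(2)*h^2 - 96*h + 120*sqrt(2)*h + 800
(5) = -8.1158*b^4 + 8.5304*b^3 - 3.5239*b^2 - 2.9997*b + 4.0804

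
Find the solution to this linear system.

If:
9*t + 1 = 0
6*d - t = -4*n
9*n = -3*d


Then:
d = -1/42
n = 1/126
t = -1/9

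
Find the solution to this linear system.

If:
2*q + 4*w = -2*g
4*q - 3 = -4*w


Then:
g = -w - 3/4
q = 3/4 - w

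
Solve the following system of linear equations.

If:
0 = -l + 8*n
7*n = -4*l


Then:
l = 0
n = 0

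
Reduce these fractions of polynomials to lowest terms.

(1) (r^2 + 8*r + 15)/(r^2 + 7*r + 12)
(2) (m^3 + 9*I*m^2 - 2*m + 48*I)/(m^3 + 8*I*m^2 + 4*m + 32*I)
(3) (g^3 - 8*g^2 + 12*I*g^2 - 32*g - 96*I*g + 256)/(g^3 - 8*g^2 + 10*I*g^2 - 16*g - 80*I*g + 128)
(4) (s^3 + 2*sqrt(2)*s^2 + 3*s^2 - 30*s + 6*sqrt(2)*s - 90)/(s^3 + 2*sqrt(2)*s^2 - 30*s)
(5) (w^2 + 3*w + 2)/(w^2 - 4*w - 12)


(1) = (r + 5)/(r + 4)
(2) = (m + 3*I)/(m + 2*I)
(3) = (g + 4*I)/(g + 2*I)
(4) = (s + 3)/s
(5) = (w + 1)/(w - 6)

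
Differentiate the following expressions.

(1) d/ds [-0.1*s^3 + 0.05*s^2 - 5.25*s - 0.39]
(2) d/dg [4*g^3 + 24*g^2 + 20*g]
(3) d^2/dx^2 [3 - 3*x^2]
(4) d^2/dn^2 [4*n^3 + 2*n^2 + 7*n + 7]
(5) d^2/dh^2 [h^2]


(1) = -0.3*s^2 + 0.1*s - 5.25
(2) = 12*g^2 + 48*g + 20
(3) = -6
(4) = 24*n + 4
(5) = 2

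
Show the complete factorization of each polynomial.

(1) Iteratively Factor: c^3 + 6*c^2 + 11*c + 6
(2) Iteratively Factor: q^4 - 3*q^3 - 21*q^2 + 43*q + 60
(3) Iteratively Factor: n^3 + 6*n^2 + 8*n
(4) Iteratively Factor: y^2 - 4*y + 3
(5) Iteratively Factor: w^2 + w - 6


(1) = (c + 2)*(c^2 + 4*c + 3) = (c + 1)*(c + 2)*(c + 3)
(2) = (q - 3)*(q^3 - 21*q - 20) = (q - 3)*(q + 1)*(q^2 - q - 20) = (q - 5)*(q - 3)*(q + 1)*(q + 4)
(3) = (n + 2)*(n^2 + 4*n) = n*(n + 2)*(n + 4)
(4) = (y - 1)*(y - 3)
(5) = (w - 2)*(w + 3)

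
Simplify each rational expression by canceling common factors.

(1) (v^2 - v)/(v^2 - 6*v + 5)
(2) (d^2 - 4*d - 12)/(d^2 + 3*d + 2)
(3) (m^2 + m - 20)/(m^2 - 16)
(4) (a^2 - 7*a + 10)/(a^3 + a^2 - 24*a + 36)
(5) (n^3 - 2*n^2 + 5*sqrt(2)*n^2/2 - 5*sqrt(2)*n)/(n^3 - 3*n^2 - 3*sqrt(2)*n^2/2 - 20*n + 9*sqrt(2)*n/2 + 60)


(1) = v/(v - 5)
(2) = (d - 6)/(d + 1)
(3) = (m + 5)/(m + 4)
(4) = (a - 5)/(a^2 + 3*a - 18)
(5) = (4*n^2 - 8*n)/(4*n^2 + n*(-16*sqrt(2) - 12) + 48*sqrt(2))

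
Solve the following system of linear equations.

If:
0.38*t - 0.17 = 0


Then:
t = 0.45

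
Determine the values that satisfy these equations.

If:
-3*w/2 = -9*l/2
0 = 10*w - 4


Then:
l = 2/15
w = 2/5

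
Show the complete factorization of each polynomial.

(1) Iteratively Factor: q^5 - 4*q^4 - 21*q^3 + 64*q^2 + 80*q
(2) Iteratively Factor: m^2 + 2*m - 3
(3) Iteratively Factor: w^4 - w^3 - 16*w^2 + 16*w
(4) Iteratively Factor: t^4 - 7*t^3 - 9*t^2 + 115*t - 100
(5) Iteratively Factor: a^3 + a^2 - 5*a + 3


(1) = (q - 4)*(q^4 - 21*q^2 - 20*q) = q*(q - 4)*(q^3 - 21*q - 20) = q*(q - 4)*(q + 4)*(q^2 - 4*q - 5) = q*(q - 4)*(q + 1)*(q + 4)*(q - 5)
(2) = (m + 3)*(m - 1)
(3) = (w - 1)*(w^3 - 16*w) = (w - 4)*(w - 1)*(w^2 + 4*w) = (w - 4)*(w - 1)*(w + 4)*(w)
(4) = (t - 5)*(t^3 - 2*t^2 - 19*t + 20) = (t - 5)*(t + 4)*(t^2 - 6*t + 5) = (t - 5)*(t - 1)*(t + 4)*(t - 5)
(5) = (a + 3)*(a^2 - 2*a + 1) = (a - 1)*(a + 3)*(a - 1)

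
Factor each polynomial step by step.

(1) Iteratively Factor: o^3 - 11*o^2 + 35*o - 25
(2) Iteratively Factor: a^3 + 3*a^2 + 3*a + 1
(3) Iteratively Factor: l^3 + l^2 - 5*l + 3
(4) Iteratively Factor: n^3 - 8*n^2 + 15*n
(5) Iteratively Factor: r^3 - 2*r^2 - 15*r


(1) = (o - 5)*(o^2 - 6*o + 5) = (o - 5)^2*(o - 1)
(2) = (a + 1)*(a^2 + 2*a + 1) = (a + 1)^2*(a + 1)
(3) = (l - 1)*(l^2 + 2*l - 3) = (l - 1)*(l + 3)*(l - 1)
(4) = (n)*(n^2 - 8*n + 15) = n*(n - 5)*(n - 3)
(5) = (r + 3)*(r^2 - 5*r) = (r - 5)*(r + 3)*(r)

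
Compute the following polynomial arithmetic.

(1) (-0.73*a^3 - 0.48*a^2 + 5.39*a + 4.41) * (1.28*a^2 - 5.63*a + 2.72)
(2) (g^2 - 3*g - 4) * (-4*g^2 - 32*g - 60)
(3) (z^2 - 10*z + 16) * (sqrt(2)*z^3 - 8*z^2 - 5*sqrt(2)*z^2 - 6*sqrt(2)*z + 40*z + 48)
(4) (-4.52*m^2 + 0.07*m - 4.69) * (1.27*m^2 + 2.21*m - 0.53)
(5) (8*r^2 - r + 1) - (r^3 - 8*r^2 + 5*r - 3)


(1) = -0.9344*a^5 + 3.4955*a^4 + 7.616*a^3 - 26.0065*a^2 - 10.1675*a + 11.9952
(2) = -4*g^4 - 20*g^3 + 52*g^2 + 308*g + 240
(3) = sqrt(2)*z^5 - 15*sqrt(2)*z^4 - 8*z^4 + 60*sqrt(2)*z^3 + 120*z^3 - 480*z^2 - 20*sqrt(2)*z^2 - 96*sqrt(2)*z + 160*z + 768
(4) = -5.7404*m^4 - 9.9003*m^3 - 3.406*m^2 - 10.402*m + 2.4857
(5) = -r^3 + 16*r^2 - 6*r + 4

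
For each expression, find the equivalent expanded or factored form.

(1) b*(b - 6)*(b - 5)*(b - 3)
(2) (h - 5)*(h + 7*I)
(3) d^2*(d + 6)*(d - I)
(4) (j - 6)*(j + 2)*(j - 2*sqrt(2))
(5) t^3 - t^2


(1) = b^4 - 14*b^3 + 63*b^2 - 90*b
(2) = h^2 - 5*h + 7*I*h - 35*I
(3) = d^4 + 6*d^3 - I*d^3 - 6*I*d^2
(4) = j^3 - 4*j^2 - 2*sqrt(2)*j^2 - 12*j + 8*sqrt(2)*j + 24*sqrt(2)
(5) = t^2*(t - 1)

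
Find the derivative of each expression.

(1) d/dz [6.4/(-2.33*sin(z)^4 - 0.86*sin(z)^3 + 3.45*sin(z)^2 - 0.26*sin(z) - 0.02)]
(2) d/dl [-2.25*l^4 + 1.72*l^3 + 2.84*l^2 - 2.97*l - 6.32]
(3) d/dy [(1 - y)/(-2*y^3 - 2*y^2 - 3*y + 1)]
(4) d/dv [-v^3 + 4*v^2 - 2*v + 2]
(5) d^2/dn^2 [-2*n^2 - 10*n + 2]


(1) = (59.648*sin(z)^3 + 16.512*sin(z)^2 - 44.16*sin(z) + 1.664)*cos(z)/(2.33*sin(z)^4 + 0.86*sin(z)^3 - 3.45*sin(z)^2 + 0.26*sin(z) + 0.02)^2
(2) = -9.0*l^3 + 5.16*l^2 + 5.68*l - 2.97
(3) = (2*y^3 + 2*y^2 + 3*y - (y - 1)*(6*y^2 + 4*y + 3) - 1)/(2*y^3 + 2*y^2 + 3*y - 1)^2
(4) = -3*v^2 + 8*v - 2
(5) = -4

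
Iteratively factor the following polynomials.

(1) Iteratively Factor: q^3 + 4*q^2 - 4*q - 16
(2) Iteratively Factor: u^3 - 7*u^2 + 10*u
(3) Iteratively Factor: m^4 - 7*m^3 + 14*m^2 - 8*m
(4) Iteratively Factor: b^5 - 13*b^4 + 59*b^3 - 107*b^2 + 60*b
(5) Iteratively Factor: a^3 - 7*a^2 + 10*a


(1) = (q - 2)*(q^2 + 6*q + 8) = (q - 2)*(q + 2)*(q + 4)
(2) = (u - 5)*(u^2 - 2*u) = (u - 5)*(u - 2)*(u)
(3) = (m - 1)*(m^3 - 6*m^2 + 8*m) = m*(m - 1)*(m^2 - 6*m + 8) = m*(m - 4)*(m - 1)*(m - 2)
(4) = (b - 3)*(b^4 - 10*b^3 + 29*b^2 - 20*b) = b*(b - 3)*(b^3 - 10*b^2 + 29*b - 20) = b*(b - 4)*(b - 3)*(b^2 - 6*b + 5) = b*(b - 4)*(b - 3)*(b - 1)*(b - 5)
(5) = (a - 2)*(a^2 - 5*a) = (a - 5)*(a - 2)*(a)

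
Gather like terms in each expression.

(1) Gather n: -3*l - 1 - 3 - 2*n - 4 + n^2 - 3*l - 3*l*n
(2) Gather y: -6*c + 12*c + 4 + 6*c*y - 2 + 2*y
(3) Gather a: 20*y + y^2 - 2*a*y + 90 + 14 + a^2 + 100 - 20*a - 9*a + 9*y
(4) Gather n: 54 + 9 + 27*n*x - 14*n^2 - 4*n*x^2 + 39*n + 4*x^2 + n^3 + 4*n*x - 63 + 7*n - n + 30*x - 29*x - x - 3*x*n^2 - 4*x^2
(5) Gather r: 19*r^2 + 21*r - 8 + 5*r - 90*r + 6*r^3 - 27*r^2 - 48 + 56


(1) = -6*l + n^2 + n*(-3*l - 2) - 8
(2) = 6*c + y*(6*c + 2) + 2
(3) = a^2 + a*(-2*y - 29) + y^2 + 29*y + 204
(4) = n^3 + n^2*(-3*x - 14) + n*(-4*x^2 + 31*x + 45)
(5) = 6*r^3 - 8*r^2 - 64*r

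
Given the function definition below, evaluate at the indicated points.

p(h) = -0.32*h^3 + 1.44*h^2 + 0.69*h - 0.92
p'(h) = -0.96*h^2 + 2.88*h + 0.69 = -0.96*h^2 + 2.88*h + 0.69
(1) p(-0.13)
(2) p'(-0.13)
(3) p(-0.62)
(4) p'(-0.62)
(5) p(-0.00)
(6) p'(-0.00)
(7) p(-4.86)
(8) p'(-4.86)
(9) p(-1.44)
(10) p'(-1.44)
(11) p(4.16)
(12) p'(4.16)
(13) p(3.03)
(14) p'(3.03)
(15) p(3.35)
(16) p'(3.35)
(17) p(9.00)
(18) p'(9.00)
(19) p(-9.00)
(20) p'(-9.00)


(1) = -0.98
(2) = 0.30
(3) = -0.72
(4) = -1.46
(5) = -0.92
(6) = 0.69
(7) = 66.47
(8) = -35.98
(9) = 2.03
(10) = -5.45
(11) = 3.83
(12) = -3.94
(13) = 5.49
(14) = 0.60
(15) = 5.52
(16) = -0.44
(17) = -111.35
(18) = -51.15
(19) = 342.79
(20) = -102.99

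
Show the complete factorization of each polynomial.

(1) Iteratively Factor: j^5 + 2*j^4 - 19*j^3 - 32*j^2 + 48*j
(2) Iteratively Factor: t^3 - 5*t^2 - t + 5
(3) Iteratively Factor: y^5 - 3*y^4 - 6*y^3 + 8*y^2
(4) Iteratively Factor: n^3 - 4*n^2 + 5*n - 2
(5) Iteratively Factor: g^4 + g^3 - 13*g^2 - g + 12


(1) = (j - 1)*(j^4 + 3*j^3 - 16*j^2 - 48*j) = (j - 4)*(j - 1)*(j^3 + 7*j^2 + 12*j) = j*(j - 4)*(j - 1)*(j^2 + 7*j + 12) = j*(j - 4)*(j - 1)*(j + 3)*(j + 4)
(2) = (t - 1)*(t^2 - 4*t - 5) = (t - 1)*(t + 1)*(t - 5)
(3) = (y + 2)*(y^4 - 5*y^3 + 4*y^2) = y*(y + 2)*(y^3 - 5*y^2 + 4*y) = y^2*(y + 2)*(y^2 - 5*y + 4) = y^2*(y - 1)*(y + 2)*(y - 4)
(4) = (n - 2)*(n^2 - 2*n + 1) = (n - 2)*(n - 1)*(n - 1)
(5) = (g + 1)*(g^3 - 13*g + 12) = (g - 3)*(g + 1)*(g^2 + 3*g - 4) = (g - 3)*(g - 1)*(g + 1)*(g + 4)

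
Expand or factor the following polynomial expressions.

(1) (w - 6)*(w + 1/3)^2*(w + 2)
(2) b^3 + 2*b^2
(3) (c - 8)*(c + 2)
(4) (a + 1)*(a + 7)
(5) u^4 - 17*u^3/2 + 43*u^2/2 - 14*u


(1) = w^4 - 10*w^3/3 - 131*w^2/9 - 76*w/9 - 4/3
(2) = b^2*(b + 2)
(3) = c^2 - 6*c - 16
(4) = a^2 + 8*a + 7
(5) = u*(u - 4)*(u - 7/2)*(u - 1)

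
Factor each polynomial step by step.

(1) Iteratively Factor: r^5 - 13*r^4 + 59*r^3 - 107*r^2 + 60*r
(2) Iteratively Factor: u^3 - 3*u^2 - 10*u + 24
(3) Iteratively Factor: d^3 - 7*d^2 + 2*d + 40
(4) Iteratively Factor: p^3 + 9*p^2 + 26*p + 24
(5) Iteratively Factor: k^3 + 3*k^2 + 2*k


(1) = (r - 3)*(r^4 - 10*r^3 + 29*r^2 - 20*r) = (r - 5)*(r - 3)*(r^3 - 5*r^2 + 4*r) = (r - 5)*(r - 3)*(r - 1)*(r^2 - 4*r) = (r - 5)*(r - 4)*(r - 3)*(r - 1)*(r)
(2) = (u + 3)*(u^2 - 6*u + 8) = (u - 4)*(u + 3)*(u - 2)
(3) = (d + 2)*(d^2 - 9*d + 20) = (d - 4)*(d + 2)*(d - 5)
(4) = (p + 3)*(p^2 + 6*p + 8) = (p + 3)*(p + 4)*(p + 2)
(5) = (k + 1)*(k^2 + 2*k) = (k + 1)*(k + 2)*(k)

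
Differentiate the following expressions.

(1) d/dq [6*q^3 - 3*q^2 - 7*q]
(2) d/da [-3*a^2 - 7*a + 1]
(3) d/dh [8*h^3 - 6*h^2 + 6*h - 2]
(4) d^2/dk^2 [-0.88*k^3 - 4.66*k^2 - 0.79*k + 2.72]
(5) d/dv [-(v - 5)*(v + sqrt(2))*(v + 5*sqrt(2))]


(1) = 18*q^2 - 6*q - 7
(2) = -6*a - 7
(3) = 24*h^2 - 12*h + 6
(4) = -5.28*k - 9.32
(5) = -3*v^2 - 12*sqrt(2)*v + 10*v - 10 + 30*sqrt(2)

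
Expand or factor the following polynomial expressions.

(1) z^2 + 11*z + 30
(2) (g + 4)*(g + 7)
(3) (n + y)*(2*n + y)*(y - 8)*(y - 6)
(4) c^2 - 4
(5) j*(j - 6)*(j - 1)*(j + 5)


(1) = (z + 5)*(z + 6)
(2) = g^2 + 11*g + 28
(3) = 2*n^2*y^2 - 28*n^2*y + 96*n^2 + 3*n*y^3 - 42*n*y^2 + 144*n*y + y^4 - 14*y^3 + 48*y^2
(4) = (c - 2)*(c + 2)
(5) = j^4 - 2*j^3 - 29*j^2 + 30*j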